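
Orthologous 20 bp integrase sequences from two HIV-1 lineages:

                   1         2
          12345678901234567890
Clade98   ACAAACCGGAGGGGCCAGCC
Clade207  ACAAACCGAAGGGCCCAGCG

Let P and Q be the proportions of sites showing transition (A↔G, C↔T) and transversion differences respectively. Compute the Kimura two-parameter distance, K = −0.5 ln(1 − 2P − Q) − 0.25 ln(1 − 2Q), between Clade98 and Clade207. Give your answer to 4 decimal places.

0.1674

Mismatches occur at site 9 (G/A, transition), site 14 (G/C, transversion), site 20 (C/G, transversion).
Of the 3 differences, 1 transition and 2 transversions over 20 sites: P = 1/20 = 0.050000, Q = 2/20 = 0.100000.
d = −0.5·ln(0.800000) − 0.25·ln(0.800000) = −0.5·(-0.223144) − 0.25·(-0.223144) = 0.1674.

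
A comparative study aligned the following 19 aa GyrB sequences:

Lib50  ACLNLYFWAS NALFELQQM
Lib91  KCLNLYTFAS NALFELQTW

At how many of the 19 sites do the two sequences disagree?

5

The sequences differ at positions 1 (A/K), 7 (F/T), 8 (W/F), 18 (Q/T), 19 (M/W).
That gives 5 mismatches out of 19 aligned sites, so the Hamming distance is 5.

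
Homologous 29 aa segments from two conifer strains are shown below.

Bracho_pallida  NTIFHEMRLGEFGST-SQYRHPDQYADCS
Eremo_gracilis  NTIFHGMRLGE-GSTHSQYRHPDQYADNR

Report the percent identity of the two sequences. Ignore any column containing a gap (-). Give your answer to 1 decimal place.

88.9%

Excluding the 2 gap columns leaves 27 comparable sites.
Mismatches occur at site 6 (E/G), site 28 (C/N), site 29 (S/R).
24 of the 27 comparable sites match, so the percent identity is 24/27 × 100 = 88.9%.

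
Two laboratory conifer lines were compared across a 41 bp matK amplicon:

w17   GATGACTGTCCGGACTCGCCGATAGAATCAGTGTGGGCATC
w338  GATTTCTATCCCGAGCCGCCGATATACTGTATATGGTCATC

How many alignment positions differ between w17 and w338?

13

Differing sites — 4:G/T; 5:A/T; 8:G/A; 12:G/C; 15:C/G; 16:T/C; 25:G/T; 27:A/C; 29:C/G; 30:A/T; 31:G/A; 33:G/A; 37:G/T.
That gives 13 mismatches out of 41 aligned sites, so the Hamming distance is 13.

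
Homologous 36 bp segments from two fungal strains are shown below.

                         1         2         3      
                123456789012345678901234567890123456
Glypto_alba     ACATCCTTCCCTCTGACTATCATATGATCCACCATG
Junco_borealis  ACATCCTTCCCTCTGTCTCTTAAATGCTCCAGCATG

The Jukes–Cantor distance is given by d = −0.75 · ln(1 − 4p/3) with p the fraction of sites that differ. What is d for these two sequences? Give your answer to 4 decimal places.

Differing sites — 16:A/T; 19:A/C; 21:C/T; 23:T/A; 27:A/C; 32:C/G.
p = 6/36 = 0.166667.
d = −0.75 · ln(1 − (4/3)·0.166667) = −0.75 · ln(0.777777) = −0.75 · (-0.251315) = 0.1885.

0.1885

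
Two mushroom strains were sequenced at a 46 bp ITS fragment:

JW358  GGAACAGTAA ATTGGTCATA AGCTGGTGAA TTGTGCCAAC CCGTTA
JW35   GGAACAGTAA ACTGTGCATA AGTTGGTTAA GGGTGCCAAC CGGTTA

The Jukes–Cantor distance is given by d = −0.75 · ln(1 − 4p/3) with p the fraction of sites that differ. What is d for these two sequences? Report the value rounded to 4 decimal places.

0.1979

Mismatches occur at site 12 (T↔C), site 15 (G↔T), site 16 (T↔G), site 23 (C↔T), site 28 (G↔T), site 31 (T↔G), site 32 (T↔G), site 42 (C↔G).
p = 8/46 = 0.173913.
d = −0.75 · ln(1 − (4/3)·0.173913) = −0.75 · ln(0.768116) = −0.75 · (-0.263815) = 0.1979.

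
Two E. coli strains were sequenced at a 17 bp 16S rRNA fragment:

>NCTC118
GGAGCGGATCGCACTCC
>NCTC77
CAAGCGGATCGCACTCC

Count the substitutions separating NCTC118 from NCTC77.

2

Mismatches occur at site 1 (G/C), site 2 (G/A).
That gives 2 mismatches out of 17 aligned sites, so the Hamming distance is 2.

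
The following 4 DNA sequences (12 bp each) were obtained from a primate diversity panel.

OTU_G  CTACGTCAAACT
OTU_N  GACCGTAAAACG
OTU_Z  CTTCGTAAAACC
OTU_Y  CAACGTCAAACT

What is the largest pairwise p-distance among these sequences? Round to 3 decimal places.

0.417

Pairwise Hamming distances:
  OTU_G vs OTU_N: 5
  OTU_G vs OTU_Z: 3
  OTU_G vs OTU_Y: 1
  OTU_N vs OTU_Z: 4
  OTU_N vs OTU_Y: 4
  OTU_Z vs OTU_Y: 4
The largest is 5 mismatches, between OTU_G and OTU_N; p = 5/12 = 0.417.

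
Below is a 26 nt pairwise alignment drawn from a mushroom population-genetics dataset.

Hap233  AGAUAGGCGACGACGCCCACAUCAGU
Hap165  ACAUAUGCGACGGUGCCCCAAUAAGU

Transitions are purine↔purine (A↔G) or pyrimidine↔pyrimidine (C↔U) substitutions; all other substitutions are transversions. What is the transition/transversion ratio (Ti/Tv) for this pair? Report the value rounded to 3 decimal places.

Mismatches occur at site 2 (G→C, transversion), site 6 (G→U, transversion), site 13 (A→G, transition), site 14 (C→U, transition), site 19 (A→C, transversion), site 20 (C→A, transversion), site 23 (C→A, transversion).
Of the 7 differences, 2 transitions and 5 transversions, so Ti/Tv = 2/5 = 0.400.

0.400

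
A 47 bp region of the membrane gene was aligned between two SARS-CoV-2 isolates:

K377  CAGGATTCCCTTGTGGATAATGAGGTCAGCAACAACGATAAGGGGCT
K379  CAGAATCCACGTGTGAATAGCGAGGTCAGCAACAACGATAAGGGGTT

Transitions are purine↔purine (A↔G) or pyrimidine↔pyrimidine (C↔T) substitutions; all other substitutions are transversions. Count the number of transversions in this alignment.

The sequences differ at positions 4 (G/A, transition), 7 (T/C, transition), 9 (C/A, transversion), 11 (T/G, transversion), 16 (G/A, transition), 20 (A/G, transition), 21 (T/C, transition), 46 (C/T, transition).
Of the 8 differences, 6 transitions and 2 transversions, so the answer is 2.

2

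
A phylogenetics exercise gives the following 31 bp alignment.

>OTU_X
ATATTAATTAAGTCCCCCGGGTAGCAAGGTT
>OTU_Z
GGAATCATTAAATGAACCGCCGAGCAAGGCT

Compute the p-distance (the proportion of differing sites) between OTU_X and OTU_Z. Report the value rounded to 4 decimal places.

0.3871

Differing sites — 1:A/G; 2:T/G; 4:T/A; 6:A/C; 12:G/A; 14:C/G; 15:C/A; 16:C/A; 20:G/C; 21:G/C; 22:T/G; 30:T/C.
There are 12 differences over 31 sites, so p = 12/31 = 0.3871.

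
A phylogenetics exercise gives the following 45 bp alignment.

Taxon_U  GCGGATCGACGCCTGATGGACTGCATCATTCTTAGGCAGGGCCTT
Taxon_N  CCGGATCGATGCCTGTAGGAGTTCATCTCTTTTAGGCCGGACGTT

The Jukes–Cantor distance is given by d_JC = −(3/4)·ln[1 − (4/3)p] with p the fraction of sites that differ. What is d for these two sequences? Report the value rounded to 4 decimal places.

0.3295

Differing sites — 1:G/C; 10:C/T; 16:A/T; 17:T/A; 21:C/G; 23:G/T; 28:A/T; 29:T/C; 31:C/T; 38:A/C; 41:G/A; 43:C/G.
p = 12/45 = 0.266667.
d = −0.75 · ln(1 − (4/3)·0.266667) = −0.75 · ln(0.644444) = −0.75 · (-0.439367) = 0.3295.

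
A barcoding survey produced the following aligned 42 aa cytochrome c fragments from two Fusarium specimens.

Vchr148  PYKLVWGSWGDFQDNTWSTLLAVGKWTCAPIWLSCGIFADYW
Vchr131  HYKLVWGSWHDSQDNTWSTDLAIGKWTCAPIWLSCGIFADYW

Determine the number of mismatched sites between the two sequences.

5

Differing sites — 1:P/H; 10:G/H; 12:F/S; 20:L/D; 23:V/I.
That gives 5 mismatches out of 42 aligned sites, so the Hamming distance is 5.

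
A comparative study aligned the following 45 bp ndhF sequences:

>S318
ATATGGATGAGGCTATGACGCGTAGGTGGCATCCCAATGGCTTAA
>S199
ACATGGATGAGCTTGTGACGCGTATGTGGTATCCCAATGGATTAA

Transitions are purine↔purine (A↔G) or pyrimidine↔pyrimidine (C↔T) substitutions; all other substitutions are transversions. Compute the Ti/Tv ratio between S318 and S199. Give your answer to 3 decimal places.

1.333

Differing sites — 2:T/C (Ti); 12:G/C (Tv); 13:C/T (Ti); 15:A/G (Ti); 25:G/T (Tv); 30:C/T (Ti); 41:C/A (Tv).
Of the 7 differences, 4 transitions and 3 transversions, so Ti/Tv = 4/3 = 1.333.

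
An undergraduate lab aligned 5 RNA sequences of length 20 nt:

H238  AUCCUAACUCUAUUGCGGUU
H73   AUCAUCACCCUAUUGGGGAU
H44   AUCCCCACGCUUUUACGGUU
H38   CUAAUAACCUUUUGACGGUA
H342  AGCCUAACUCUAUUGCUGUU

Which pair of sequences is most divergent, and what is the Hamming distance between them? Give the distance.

11

Pairwise Hamming distances:
  H238 vs H73: 5
  H238 vs H44: 5
  H238 vs H38: 9
  H238 vs H342: 2
  H73 vs H44: 7
  H73 vs H38: 10
  H73 vs H342: 7
  H44 vs H38: 9
  H44 vs H342: 7
  H38 vs H342: 11
The largest is 11, between H38 and H342.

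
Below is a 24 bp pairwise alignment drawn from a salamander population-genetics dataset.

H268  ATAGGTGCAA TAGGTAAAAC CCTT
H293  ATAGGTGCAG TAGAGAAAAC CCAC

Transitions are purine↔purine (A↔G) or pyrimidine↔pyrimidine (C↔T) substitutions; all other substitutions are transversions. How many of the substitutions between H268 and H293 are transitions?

The sequences differ at positions 10 (A/G, transition), 14 (G/A, transition), 15 (T/G, transversion), 23 (T/A, transversion), 24 (T/C, transition).
Of the 5 differences, 3 transitions and 2 transversions, so the answer is 3.

3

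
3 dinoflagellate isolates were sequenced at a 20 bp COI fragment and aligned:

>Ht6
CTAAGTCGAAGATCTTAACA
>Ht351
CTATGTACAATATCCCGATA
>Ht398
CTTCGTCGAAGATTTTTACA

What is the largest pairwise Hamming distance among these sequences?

Pairwise Hamming distances:
  Ht6 vs Ht351: 8
  Ht6 vs Ht398: 4
  Ht351 vs Ht398: 10
The largest is 10, between Ht351 and Ht398.

10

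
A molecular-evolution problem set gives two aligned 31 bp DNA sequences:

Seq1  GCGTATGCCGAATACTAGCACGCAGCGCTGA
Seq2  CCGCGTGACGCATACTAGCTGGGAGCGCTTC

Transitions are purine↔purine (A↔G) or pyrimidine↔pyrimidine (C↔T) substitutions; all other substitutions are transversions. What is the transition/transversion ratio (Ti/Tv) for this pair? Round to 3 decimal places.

0.250

The sequences differ at positions 1 (G/C, transversion), 4 (T/C, transition), 5 (A/G, transition), 8 (C/A, transversion), 11 (A/C, transversion), 20 (A/T, transversion), 21 (C/G, transversion), 23 (C/G, transversion), 30 (G/T, transversion), 31 (A/C, transversion).
Of the 10 differences, 2 transitions and 8 transversions, so Ti/Tv = 2/8 = 0.250.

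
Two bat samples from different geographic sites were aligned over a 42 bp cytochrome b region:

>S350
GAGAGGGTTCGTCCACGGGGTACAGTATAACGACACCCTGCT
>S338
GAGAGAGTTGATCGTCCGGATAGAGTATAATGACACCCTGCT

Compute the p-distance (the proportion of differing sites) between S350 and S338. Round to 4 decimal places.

0.2143

Mismatches occur at site 6 (G/A), site 10 (C/G), site 11 (G/A), site 14 (C/G), site 15 (A/T), site 17 (G/C), site 20 (G/A), site 23 (C/G), site 31 (C/T).
There are 9 differences over 42 sites, so p = 9/42 = 0.2143.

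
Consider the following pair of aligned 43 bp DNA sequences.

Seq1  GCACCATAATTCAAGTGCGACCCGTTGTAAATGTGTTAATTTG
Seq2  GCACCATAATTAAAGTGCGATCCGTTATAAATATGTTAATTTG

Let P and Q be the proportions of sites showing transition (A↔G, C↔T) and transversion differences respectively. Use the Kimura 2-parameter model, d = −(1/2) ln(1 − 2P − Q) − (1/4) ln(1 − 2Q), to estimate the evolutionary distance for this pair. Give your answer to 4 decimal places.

0.1007

Mismatches occur at site 12 (C→A, transversion), site 21 (C→T, transition), site 27 (G→A, transition), site 33 (G→A, transition).
Of the 4 differences, 3 transitions and 1 transversion over 43 sites: P = 3/43 = 0.069767, Q = 1/43 = 0.023256.
d = −0.5·ln(0.837210) − 0.25·ln(0.953488) = −0.5·(-0.177680) − 0.25·(-0.047628) = 0.1007.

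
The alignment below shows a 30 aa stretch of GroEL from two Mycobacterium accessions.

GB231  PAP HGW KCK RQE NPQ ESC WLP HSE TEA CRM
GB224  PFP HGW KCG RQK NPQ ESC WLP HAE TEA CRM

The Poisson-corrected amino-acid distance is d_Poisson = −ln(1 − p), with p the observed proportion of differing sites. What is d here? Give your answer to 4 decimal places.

0.1431

The sequences differ at positions 2 (A/F), 9 (K/G), 12 (E/K), 23 (S/A).
p = 4/30 = 0.133333.
d = −ln(1 − 0.133333) = −ln(0.866667) = 0.1431.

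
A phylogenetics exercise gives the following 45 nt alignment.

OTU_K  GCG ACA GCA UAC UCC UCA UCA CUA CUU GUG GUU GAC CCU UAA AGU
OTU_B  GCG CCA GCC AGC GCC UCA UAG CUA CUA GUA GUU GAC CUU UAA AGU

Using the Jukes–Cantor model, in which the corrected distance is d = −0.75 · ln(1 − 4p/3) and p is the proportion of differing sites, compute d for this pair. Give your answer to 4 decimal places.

0.2635

Mismatches occur at site 4 (A/C), site 9 (A/C), site 10 (U/A), site 11 (A/G), site 13 (U/G), site 20 (C/A), site 21 (A/G), site 27 (U/A), site 30 (G/A), site 38 (C/U).
p = 10/45 = 0.222222.
d = −0.75 · ln(1 − (4/3)·0.222222) = −0.75 · ln(0.703704) = −0.75 · (-0.351397) = 0.2635.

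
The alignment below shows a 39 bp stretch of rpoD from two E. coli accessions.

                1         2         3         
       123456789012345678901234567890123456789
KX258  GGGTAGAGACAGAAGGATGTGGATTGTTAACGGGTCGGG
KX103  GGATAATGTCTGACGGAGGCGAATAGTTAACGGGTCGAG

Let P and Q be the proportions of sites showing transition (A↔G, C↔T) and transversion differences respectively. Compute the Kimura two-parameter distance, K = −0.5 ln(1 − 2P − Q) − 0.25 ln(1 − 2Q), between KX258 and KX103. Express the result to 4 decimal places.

Differing sites — 3:G/A (Ti); 6:G/A (Ti); 7:A/T (Tv); 9:A/T (Tv); 11:A/T (Tv); 14:A/C (Tv); 18:T/G (Tv); 20:T/C (Ti); 22:G/A (Ti); 25:T/A (Tv); 38:G/A (Ti).
Of the 11 differences, 5 transitions and 6 transversions over 39 sites: P = 5/39 = 0.128205, Q = 6/39 = 0.153846.
d = −0.5·ln(0.589744) − 0.25·ln(0.692308) = −0.5·(-0.528067) − 0.25·(-0.367724) = 0.3560.

0.3560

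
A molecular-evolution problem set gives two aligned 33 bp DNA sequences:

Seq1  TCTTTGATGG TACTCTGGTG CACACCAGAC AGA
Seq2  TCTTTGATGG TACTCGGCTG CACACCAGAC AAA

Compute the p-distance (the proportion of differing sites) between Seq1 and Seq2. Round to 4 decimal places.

0.0909

Mismatches occur at site 16 (T↔G), site 18 (G↔C), site 32 (G↔A).
There are 3 differences over 33 sites, so p = 3/33 = 0.0909.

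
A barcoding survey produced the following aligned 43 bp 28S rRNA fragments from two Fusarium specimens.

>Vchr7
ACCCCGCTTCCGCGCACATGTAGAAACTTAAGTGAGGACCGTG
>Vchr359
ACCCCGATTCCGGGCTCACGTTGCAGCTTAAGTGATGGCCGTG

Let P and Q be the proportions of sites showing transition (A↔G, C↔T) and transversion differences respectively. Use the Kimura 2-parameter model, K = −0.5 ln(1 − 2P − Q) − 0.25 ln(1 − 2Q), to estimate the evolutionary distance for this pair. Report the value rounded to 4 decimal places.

Mismatches occur at site 7 (C/A, transversion), site 13 (C/G, transversion), site 16 (A/T, transversion), site 19 (T/C, transition), site 22 (A/T, transversion), site 24 (A/C, transversion), site 26 (A/G, transition), site 36 (G/T, transversion), site 38 (A/G, transition).
Of the 9 differences, 3 transitions and 6 transversions over 43 sites: P = 3/43 = 0.069767, Q = 6/43 = 0.139535.
d = −0.5·ln(0.720931) − 0.25·ln(0.720930) = −0.5·(-0.327212) − 0.25·(-0.327213) = 0.2454.

0.2454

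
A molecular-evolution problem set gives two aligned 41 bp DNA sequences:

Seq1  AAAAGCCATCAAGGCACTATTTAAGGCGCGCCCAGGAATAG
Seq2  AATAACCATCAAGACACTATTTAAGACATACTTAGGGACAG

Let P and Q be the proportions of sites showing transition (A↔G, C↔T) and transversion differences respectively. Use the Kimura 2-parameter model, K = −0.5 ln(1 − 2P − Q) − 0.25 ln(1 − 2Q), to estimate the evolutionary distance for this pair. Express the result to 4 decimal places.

Mismatches occur at site 3 (A→T, transversion), site 5 (G→A, transition), site 14 (G→A, transition), site 26 (G→A, transition), site 28 (G→A, transition), site 29 (C→T, transition), site 30 (G→A, transition), site 32 (C→T, transition), site 33 (C→T, transition), site 37 (A→G, transition), site 39 (T→C, transition).
Of the 11 differences, 10 transitions and 1 transversion over 41 sites: P = 10/41 = 0.243902, Q = 1/41 = 0.024390.
d = −0.5·ln(0.487806) − 0.25·ln(0.951220) = −0.5·(-0.717837) − 0.25·(-0.050010) = 0.3714.

0.3714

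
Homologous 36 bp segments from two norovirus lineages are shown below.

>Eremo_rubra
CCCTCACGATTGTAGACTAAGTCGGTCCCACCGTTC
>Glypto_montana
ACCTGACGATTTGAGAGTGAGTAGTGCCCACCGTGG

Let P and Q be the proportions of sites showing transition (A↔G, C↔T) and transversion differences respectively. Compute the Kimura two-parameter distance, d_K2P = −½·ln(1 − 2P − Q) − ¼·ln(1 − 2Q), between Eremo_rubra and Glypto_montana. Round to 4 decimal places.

Mismatches occur at site 1 (C→A, transversion), site 5 (C→G, transversion), site 12 (G→T, transversion), site 13 (T→G, transversion), site 17 (C→G, transversion), site 19 (A→G, transition), site 23 (C→A, transversion), site 25 (G→T, transversion), site 26 (T→G, transversion), site 35 (T→G, transversion), site 36 (C→G, transversion).
Of the 11 differences, 1 transition and 10 transversions over 36 sites: P = 1/36 = 0.027778, Q = 10/36 = 0.277778.
d = −0.5·ln(0.666666) − 0.25·ln(0.444444) = −0.5·(-0.405466) − 0.25·(-0.810931) = 0.4055.

0.4055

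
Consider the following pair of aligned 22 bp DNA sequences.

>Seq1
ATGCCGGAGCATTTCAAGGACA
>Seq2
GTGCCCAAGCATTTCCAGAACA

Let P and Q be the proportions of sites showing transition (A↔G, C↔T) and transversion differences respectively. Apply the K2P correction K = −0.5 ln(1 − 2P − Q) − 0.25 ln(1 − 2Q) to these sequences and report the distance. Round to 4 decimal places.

0.2762

Differing sites — 1:A/G (Ti); 6:G/C (Tv); 7:G/A (Ti); 16:A/C (Tv); 19:G/A (Ti).
Of the 5 differences, 3 transitions and 2 transversions over 22 sites: P = 3/22 = 0.136364, Q = 2/22 = 0.090909.
d = −0.5·ln(0.636363) − 0.25·ln(0.818182) = −0.5·(-0.451986) − 0.25·(-0.200670) = 0.2762.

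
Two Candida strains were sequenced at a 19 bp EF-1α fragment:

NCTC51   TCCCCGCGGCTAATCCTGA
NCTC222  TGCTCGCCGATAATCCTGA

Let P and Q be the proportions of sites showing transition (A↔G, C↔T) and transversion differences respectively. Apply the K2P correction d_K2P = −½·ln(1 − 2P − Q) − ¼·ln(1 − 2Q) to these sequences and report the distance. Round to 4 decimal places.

The sequences differ at positions 2 (C/G, transversion), 4 (C/T, transition), 8 (G/C, transversion), 10 (C/A, transversion).
Of the 4 differences, 1 transition and 3 transversions over 19 sites: P = 1/19 = 0.052632, Q = 3/19 = 0.157895.
d = −0.5·ln(0.736841) − 0.25·ln(0.684210) = −0.5·(-0.305383) − 0.25·(-0.379490) = 0.2476.

0.2476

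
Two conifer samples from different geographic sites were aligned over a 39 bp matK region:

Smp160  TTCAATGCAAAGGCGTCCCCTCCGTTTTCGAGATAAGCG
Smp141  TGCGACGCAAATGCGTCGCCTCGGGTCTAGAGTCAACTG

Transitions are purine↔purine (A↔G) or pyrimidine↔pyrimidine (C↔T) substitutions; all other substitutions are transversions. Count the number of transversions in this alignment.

Mismatches occur at site 2 (T/G, transversion), site 4 (A/G, transition), site 6 (T/C, transition), site 12 (G/T, transversion), site 18 (C/G, transversion), site 23 (C/G, transversion), site 25 (T/G, transversion), site 27 (T/C, transition), site 29 (C/A, transversion), site 33 (A/T, transversion), site 34 (T/C, transition), site 37 (G/C, transversion), site 38 (C/T, transition).
Of the 13 differences, 5 transitions and 8 transversions, so the answer is 8.

8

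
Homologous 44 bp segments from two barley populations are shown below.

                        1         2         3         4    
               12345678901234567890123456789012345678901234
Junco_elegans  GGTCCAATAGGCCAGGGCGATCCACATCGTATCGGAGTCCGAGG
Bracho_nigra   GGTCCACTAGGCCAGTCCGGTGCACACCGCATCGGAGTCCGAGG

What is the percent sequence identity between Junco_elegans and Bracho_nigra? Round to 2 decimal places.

84.09%

Differing sites — 7:A/C; 16:G/T; 17:G/C; 20:A/G; 22:C/G; 27:T/C; 30:T/C.
37 of the 44 sites match, so the percent identity is 37/44 × 100 = 84.09%.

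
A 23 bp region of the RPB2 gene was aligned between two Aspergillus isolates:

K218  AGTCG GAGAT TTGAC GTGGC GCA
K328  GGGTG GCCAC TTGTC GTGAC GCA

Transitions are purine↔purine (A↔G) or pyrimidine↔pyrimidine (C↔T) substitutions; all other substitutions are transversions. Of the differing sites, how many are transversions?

Differing sites — 1:A/G (Ti); 3:T/G (Tv); 4:C/T (Ti); 7:A/C (Tv); 8:G/C (Tv); 10:T/C (Ti); 14:A/T (Tv); 19:G/A (Ti).
Of the 8 differences, 4 transitions and 4 transversions, so the answer is 4.

4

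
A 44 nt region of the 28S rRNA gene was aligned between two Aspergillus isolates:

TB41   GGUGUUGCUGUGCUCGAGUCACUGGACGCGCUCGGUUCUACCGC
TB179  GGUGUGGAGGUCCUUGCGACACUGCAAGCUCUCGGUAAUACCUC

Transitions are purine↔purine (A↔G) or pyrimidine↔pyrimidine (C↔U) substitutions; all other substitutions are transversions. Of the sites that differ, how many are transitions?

1

Differing sites — 6:U/G (Tv); 8:C/A (Tv); 9:U/G (Tv); 12:G/C (Tv); 15:C/U (Ti); 17:A/C (Tv); 19:U/A (Tv); 25:G/C (Tv); 27:C/A (Tv); 30:G/U (Tv); 37:U/A (Tv); 38:C/A (Tv); 43:G/U (Tv).
Of the 13 differences, 1 transition and 12 transversions, so the answer is 1.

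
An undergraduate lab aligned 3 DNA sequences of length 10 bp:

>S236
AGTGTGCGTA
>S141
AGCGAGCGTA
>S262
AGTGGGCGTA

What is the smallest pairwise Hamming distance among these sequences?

Pairwise Hamming distances:
  S236 vs S141: 2
  S236 vs S262: 1
  S141 vs S262: 2
The smallest is 1, between S236 and S262.

1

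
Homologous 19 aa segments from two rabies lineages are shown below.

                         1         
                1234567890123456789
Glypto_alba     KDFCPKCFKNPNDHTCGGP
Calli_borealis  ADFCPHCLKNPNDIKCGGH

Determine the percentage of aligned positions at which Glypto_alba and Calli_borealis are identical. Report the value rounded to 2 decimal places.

68.42%

The sequences differ at positions 1 (K/A), 6 (K/H), 8 (F/L), 14 (H/I), 15 (T/K), 19 (P/H).
13 of the 19 sites match, so the percent identity is 13/19 × 100 = 68.42%.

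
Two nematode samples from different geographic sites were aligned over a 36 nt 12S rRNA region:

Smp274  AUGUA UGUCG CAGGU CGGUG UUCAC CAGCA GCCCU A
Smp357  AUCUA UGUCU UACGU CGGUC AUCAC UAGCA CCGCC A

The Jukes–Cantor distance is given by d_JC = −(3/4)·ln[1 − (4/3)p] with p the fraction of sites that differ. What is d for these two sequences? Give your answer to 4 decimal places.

0.3470

Differing sites — 3:G/C; 10:G/U; 11:C/U; 13:G/C; 20:G/C; 21:U/A; 26:C/U; 31:G/C; 33:C/G; 35:U/C.
p = 10/36 = 0.277778.
d = −0.75 · ln(1 − (4/3)·0.277778) = −0.75 · ln(0.629629) = −0.75 · (-0.462625) = 0.3470.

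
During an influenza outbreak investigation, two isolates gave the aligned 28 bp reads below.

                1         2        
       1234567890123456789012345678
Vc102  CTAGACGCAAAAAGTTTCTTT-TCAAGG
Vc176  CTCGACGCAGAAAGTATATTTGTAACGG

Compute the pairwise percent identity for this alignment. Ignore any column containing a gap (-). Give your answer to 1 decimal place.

Excluding the 1 gap column leaves 27 comparable sites.
Differing sites — 3:A/C; 10:A/G; 16:T/A; 18:C/A; 24:C/A; 26:A/C.
21 of the 27 comparable sites match, so the percent identity is 21/27 × 100 = 77.8%.

77.8%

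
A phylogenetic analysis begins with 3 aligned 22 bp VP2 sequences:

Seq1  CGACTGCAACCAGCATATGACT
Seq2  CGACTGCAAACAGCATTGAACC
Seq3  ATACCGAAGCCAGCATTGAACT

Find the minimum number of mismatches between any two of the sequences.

5

Pairwise Hamming distances:
  Seq1 vs Seq2: 5
  Seq1 vs Seq3: 8
  Seq2 vs Seq3: 7
The smallest is 5, between Seq1 and Seq2.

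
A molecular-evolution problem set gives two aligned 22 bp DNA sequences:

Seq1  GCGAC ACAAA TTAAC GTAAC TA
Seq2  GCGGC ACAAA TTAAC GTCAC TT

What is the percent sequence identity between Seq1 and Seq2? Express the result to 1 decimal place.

The sequences differ at positions 4 (A/G), 18 (A/C), 22 (A/T).
19 of the 22 sites match, so the percent identity is 19/22 × 100 = 86.4%.

86.4%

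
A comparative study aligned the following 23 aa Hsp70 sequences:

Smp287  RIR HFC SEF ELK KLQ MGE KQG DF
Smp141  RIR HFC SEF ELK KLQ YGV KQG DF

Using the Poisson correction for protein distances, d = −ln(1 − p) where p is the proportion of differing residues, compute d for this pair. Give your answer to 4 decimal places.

Mismatches occur at site 16 (M→Y), site 18 (E→V).
p = 2/23 = 0.086957.
d = −ln(1 − 0.086957) = −ln(0.913043) = 0.0910.

0.0910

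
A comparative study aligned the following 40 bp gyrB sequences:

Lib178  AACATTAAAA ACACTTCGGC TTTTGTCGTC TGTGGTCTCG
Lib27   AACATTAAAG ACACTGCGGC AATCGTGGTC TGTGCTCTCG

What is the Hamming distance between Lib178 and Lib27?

Differing sites — 10:A/G; 16:T/G; 21:T/A; 22:T/A; 24:T/C; 27:C/G; 35:G/C.
That gives 7 mismatches out of 40 aligned sites, so the Hamming distance is 7.

7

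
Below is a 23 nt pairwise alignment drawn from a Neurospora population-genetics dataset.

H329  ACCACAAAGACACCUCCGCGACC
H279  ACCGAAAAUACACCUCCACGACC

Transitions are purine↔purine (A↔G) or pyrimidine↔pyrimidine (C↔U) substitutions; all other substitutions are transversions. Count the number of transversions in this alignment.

Mismatches occur at site 4 (A↔G, transition), site 5 (C↔A, transversion), site 9 (G↔U, transversion), site 18 (G↔A, transition).
Of the 4 differences, 2 transitions and 2 transversions, so the answer is 2.

2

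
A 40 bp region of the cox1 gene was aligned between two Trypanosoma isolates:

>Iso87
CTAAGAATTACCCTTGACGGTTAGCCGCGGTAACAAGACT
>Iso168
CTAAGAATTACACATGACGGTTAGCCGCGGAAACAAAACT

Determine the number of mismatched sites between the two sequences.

4

Differing sites — 12:C/A; 14:T/A; 31:T/A; 37:G/A.
That gives 4 mismatches out of 40 aligned sites, so the Hamming distance is 4.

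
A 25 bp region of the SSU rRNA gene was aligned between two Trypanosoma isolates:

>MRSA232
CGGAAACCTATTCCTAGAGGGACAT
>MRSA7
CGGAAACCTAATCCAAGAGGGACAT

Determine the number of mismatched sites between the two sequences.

Mismatches occur at site 11 (T↔A), site 15 (T↔A).
That gives 2 mismatches out of 25 aligned sites, so the Hamming distance is 2.

2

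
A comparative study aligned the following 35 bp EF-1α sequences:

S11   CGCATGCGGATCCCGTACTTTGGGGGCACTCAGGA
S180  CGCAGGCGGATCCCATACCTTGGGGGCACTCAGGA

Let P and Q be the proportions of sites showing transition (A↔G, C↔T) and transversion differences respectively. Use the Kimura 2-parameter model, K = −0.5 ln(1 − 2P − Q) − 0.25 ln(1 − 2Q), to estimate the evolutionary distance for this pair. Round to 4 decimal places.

0.0918

Differing sites — 5:T/G (Tv); 15:G/A (Ti); 19:T/C (Ti).
Of the 3 differences, 2 transitions and 1 transversion over 35 sites: P = 2/35 = 0.057143, Q = 1/35 = 0.028571.
d = −0.5·ln(0.857143) − 0.25·ln(0.942858) = −0.5·(-0.154151) − 0.25·(-0.058840) = 0.0918.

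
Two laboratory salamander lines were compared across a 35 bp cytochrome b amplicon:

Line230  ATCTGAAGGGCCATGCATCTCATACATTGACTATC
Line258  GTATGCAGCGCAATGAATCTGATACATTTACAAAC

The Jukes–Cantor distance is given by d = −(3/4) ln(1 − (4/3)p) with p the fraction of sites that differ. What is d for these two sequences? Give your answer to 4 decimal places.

Mismatches occur at site 1 (A↔G), site 3 (C↔A), site 6 (A↔C), site 9 (G↔C), site 12 (C↔A), site 16 (C↔A), site 21 (C↔G), site 29 (G↔T), site 32 (T↔A), site 34 (T↔A).
p = 10/35 = 0.285714.
d = −0.75 · ln(1 − (4/3)·0.285714) = −0.75 · ln(0.619048) = −0.75 · (-0.479572) = 0.3597.

0.3597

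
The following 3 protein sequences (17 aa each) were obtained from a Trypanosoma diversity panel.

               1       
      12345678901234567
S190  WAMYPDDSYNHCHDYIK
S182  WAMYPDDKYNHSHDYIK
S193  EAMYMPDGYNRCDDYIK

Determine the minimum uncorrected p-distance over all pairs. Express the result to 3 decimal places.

Pairwise Hamming distances:
  S190 vs S182: 2
  S190 vs S193: 6
  S182 vs S193: 7
The smallest is 2 mismatches, between S190 and S182; p = 2/17 = 0.118.

0.118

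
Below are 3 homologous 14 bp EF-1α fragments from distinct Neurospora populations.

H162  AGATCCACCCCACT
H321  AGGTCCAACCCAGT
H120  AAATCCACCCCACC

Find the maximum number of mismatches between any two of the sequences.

Pairwise Hamming distances:
  H162 vs H321: 3
  H162 vs H120: 2
  H321 vs H120: 5
The largest is 5, between H321 and H120.

5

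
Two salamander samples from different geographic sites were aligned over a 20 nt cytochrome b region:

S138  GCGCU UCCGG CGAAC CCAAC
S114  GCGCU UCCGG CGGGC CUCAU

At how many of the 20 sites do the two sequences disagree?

5

The sequences differ at positions 13 (A/G), 14 (A/G), 17 (C/U), 18 (A/C), 20 (C/U).
That gives 5 mismatches out of 20 aligned sites, so the Hamming distance is 5.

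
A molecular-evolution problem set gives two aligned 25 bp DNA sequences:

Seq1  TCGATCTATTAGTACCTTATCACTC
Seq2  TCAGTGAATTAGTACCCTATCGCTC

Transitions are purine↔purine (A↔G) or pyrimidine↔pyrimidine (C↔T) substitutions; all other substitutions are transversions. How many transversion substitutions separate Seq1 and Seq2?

2

The sequences differ at positions 3 (G/A, transition), 4 (A/G, transition), 6 (C/G, transversion), 7 (T/A, transversion), 17 (T/C, transition), 22 (A/G, transition).
Of the 6 differences, 4 transitions and 2 transversions, so the answer is 2.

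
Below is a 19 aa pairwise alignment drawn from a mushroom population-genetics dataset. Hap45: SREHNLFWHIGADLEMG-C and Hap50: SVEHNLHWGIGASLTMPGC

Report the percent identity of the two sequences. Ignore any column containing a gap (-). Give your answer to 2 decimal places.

66.67%

Excluding the 1 gap column leaves 18 comparable sites.
Mismatches occur at site 2 (R→V), site 7 (F→H), site 9 (H→G), site 13 (D→S), site 15 (E→T), site 17 (G→P).
12 of the 18 comparable sites match, so the percent identity is 12/18 × 100 = 66.67%.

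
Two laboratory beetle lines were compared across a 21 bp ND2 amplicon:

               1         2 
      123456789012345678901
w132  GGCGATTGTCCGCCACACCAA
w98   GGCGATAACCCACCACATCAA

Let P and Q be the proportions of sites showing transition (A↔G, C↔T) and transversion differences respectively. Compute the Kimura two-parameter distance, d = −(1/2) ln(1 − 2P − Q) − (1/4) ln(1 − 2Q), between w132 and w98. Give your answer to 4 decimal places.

Differing sites — 7:T/A (Tv); 8:G/A (Ti); 9:T/C (Ti); 12:G/A (Ti); 18:C/T (Ti).
Of the 5 differences, 4 transitions and 1 transversion over 21 sites: P = 4/21 = 0.190476, Q = 1/21 = 0.047619.
d = −0.5·ln(0.571429) − 0.25·ln(0.904762) = −0.5·(-0.559615) − 0.25·(-0.100083) = 0.3048.

0.3048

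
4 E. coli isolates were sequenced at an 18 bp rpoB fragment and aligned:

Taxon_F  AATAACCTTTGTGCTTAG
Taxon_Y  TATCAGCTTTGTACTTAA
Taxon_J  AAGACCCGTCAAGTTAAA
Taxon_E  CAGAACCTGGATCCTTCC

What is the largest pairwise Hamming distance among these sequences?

12

Pairwise Hamming distances:
  Taxon_F vs Taxon_Y: 5
  Taxon_F vs Taxon_J: 9
  Taxon_F vs Taxon_E: 8
  Taxon_Y vs Taxon_J: 12
  Taxon_Y vs Taxon_E: 10
  Taxon_J vs Taxon_E: 11
The largest is 12, between Taxon_Y and Taxon_J.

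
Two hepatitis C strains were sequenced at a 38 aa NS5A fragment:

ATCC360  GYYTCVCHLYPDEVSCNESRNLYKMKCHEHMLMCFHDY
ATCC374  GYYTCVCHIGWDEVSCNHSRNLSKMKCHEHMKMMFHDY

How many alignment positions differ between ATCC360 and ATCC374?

The sequences differ at positions 9 (L/I), 10 (Y/G), 11 (P/W), 18 (E/H), 23 (Y/S), 32 (L/K), 34 (C/M).
That gives 7 mismatches out of 38 aligned sites, so the Hamming distance is 7.

7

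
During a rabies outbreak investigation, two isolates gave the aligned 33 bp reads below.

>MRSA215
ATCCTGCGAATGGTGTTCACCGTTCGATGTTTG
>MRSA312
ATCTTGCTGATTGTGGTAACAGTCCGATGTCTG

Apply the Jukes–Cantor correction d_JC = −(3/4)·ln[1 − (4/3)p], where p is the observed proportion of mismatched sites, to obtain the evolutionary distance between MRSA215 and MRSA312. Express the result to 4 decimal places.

0.3390

The sequences differ at positions 4 (C/T), 8 (G/T), 9 (A/G), 12 (G/T), 16 (T/G), 18 (C/A), 21 (C/A), 24 (T/C), 31 (T/C).
p = 9/33 = 0.272727.
d = −0.75 · ln(1 − (4/3)·0.272727) = −0.75 · ln(0.636364) = −0.75 · (-0.451985) = 0.3390.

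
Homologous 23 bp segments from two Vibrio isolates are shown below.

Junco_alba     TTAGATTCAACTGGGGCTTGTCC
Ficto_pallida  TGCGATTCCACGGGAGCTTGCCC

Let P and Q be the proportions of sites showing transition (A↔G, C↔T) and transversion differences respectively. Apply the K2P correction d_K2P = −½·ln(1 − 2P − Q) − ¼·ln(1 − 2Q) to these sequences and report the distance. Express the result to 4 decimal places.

0.3206

Differing sites — 2:T/G (Tv); 3:A/C (Tv); 9:A/C (Tv); 12:T/G (Tv); 15:G/A (Ti); 21:T/C (Ti).
Of the 6 differences, 2 transitions and 4 transversions over 23 sites: P = 2/23 = 0.086957, Q = 4/23 = 0.173913.
d = −0.5·ln(0.652173) − 0.25·ln(0.652174) = −0.5·(-0.427445) − 0.25·(-0.427444) = 0.3206.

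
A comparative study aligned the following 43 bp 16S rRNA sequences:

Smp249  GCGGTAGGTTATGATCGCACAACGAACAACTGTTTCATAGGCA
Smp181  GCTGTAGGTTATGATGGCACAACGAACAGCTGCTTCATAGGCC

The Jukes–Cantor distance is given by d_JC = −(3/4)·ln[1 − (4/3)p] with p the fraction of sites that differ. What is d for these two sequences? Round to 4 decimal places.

0.1263

Differing sites — 3:G/T; 16:C/G; 29:A/G; 33:T/C; 43:A/C.
p = 5/43 = 0.116279.
d = −0.75 · ln(1 − (4/3)·0.116279) = −0.75 · ln(0.844961) = −0.75 · (-0.168465) = 0.1263.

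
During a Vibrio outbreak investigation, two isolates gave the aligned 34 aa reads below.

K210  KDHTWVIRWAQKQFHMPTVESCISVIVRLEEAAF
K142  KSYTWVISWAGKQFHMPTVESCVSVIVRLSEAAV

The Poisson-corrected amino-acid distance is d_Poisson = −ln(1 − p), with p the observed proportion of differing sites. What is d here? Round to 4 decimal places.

0.2305

Differing sites — 2:D/S; 3:H/Y; 8:R/S; 11:Q/G; 23:I/V; 30:E/S; 34:F/V.
p = 7/34 = 0.205882.
d = −ln(1 − 0.205882) = −ln(0.794118) = 0.2305.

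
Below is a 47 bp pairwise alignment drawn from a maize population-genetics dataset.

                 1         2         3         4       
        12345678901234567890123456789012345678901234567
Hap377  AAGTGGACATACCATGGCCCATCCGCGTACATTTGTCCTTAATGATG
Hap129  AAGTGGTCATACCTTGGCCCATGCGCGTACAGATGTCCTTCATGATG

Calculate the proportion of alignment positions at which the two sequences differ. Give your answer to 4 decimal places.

Differing sites — 7:A/T; 14:A/T; 23:C/G; 32:T/G; 33:T/A; 41:A/C.
There are 6 differences over 47 sites, so p = 6/47 = 0.1277.

0.1277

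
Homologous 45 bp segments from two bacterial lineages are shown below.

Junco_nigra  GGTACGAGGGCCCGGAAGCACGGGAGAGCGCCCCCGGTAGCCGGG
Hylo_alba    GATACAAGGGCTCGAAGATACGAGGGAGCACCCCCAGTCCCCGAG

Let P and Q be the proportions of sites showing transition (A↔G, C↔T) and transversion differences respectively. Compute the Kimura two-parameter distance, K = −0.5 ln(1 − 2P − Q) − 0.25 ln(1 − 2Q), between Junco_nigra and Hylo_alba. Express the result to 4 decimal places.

Differing sites — 2:G/A (Ti); 6:G/A (Ti); 12:C/T (Ti); 15:G/A (Ti); 17:A/G (Ti); 18:G/A (Ti); 19:C/T (Ti); 23:G/A (Ti); 25:A/G (Ti); 30:G/A (Ti); 36:G/A (Ti); 39:A/C (Tv); 40:G/C (Tv); 44:G/A (Ti).
Of the 14 differences, 12 transitions and 2 transversions over 45 sites: P = 12/45 = 0.266667, Q = 2/45 = 0.044444.
d = −0.5·ln(0.422222) − 0.25·ln(0.911112) = −0.5·(-0.862224) − 0.25·(-0.093089) = 0.4544.

0.4544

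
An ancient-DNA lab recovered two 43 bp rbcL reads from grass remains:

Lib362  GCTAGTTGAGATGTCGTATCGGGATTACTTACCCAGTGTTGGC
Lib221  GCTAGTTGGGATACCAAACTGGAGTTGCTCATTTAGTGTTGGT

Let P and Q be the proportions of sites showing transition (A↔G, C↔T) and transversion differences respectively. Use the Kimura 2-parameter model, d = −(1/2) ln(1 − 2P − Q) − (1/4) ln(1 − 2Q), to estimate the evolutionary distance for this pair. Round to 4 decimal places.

0.5730

Mismatches occur at site 9 (A/G, transition), site 13 (G/A, transition), site 14 (T/C, transition), site 16 (G/A, transition), site 17 (T/A, transversion), site 19 (T/C, transition), site 20 (C/T, transition), site 23 (G/A, transition), site 24 (A/G, transition), site 27 (A/G, transition), site 30 (T/C, transition), site 32 (C/T, transition), site 33 (C/T, transition), site 34 (C/T, transition), site 43 (C/T, transition).
Of the 15 differences, 14 transitions and 1 transversion over 43 sites: P = 14/43 = 0.325581, Q = 1/43 = 0.023256.
d = −0.5·ln(0.325582) − 0.25·ln(0.953488) = −0.5·(-1.122141) − 0.25·(-0.047628) = 0.5730.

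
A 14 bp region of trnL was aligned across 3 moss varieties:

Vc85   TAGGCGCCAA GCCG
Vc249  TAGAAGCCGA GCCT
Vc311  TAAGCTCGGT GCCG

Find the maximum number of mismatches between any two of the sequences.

7

Pairwise Hamming distances:
  Vc85 vs Vc249: 4
  Vc85 vs Vc311: 5
  Vc249 vs Vc311: 7
The largest is 7, between Vc249 and Vc311.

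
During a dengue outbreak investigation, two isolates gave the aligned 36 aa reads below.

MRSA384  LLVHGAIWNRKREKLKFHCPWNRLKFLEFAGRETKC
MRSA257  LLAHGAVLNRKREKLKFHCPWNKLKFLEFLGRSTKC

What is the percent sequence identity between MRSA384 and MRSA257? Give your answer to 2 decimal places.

83.33%

Differing sites — 3:V/A; 7:I/V; 8:W/L; 23:R/K; 30:A/L; 33:E/S.
30 of the 36 sites match, so the percent identity is 30/36 × 100 = 83.33%.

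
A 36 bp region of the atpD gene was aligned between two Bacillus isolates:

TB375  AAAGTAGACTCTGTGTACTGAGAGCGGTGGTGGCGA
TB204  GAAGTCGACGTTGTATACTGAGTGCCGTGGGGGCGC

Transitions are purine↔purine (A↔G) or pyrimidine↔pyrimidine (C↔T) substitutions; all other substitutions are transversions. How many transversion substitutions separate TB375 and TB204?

6

The sequences differ at positions 1 (A/G, transition), 6 (A/C, transversion), 10 (T/G, transversion), 11 (C/T, transition), 15 (G/A, transition), 23 (A/T, transversion), 26 (G/C, transversion), 31 (T/G, transversion), 36 (A/C, transversion).
Of the 9 differences, 3 transitions and 6 transversions, so the answer is 6.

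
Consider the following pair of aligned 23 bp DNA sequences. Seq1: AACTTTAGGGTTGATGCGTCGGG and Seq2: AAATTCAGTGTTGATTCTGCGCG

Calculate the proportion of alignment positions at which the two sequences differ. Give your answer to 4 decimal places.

0.3043

The sequences differ at positions 3 (C/A), 6 (T/C), 9 (G/T), 16 (G/T), 18 (G/T), 19 (T/G), 22 (G/C).
There are 7 differences over 23 sites, so p = 7/23 = 0.3043.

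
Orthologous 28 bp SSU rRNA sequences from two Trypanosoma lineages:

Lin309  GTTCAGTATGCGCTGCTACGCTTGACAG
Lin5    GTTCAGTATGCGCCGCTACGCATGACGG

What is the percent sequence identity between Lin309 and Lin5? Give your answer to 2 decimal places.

89.29%

Differing sites — 14:T/C; 22:T/A; 27:A/G.
25 of the 28 sites match, so the percent identity is 25/28 × 100 = 89.29%.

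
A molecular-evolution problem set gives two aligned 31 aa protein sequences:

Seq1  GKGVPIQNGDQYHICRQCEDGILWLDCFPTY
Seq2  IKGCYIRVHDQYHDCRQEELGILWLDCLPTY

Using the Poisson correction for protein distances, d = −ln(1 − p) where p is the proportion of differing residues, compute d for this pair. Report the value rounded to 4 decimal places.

0.3895

Differing sites — 1:G/I; 4:V/C; 5:P/Y; 7:Q/R; 8:N/V; 9:G/H; 14:I/D; 18:C/E; 20:D/L; 28:F/L.
p = 10/31 = 0.322581.
d = −ln(1 − 0.322581) = −ln(0.677419) = 0.3895.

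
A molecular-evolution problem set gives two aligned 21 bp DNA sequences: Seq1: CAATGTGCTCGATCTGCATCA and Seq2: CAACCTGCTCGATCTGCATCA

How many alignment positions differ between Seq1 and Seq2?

2

Mismatches occur at site 4 (T↔C), site 5 (G↔C).
That gives 2 mismatches out of 21 aligned sites, so the Hamming distance is 2.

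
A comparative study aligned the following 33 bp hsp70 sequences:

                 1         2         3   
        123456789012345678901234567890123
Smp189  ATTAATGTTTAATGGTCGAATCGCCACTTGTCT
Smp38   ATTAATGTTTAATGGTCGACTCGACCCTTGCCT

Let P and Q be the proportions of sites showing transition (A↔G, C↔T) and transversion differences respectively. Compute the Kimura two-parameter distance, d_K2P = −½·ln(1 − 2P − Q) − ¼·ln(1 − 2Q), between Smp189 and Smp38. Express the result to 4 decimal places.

0.1323

Differing sites — 20:A/C (Tv); 24:C/A (Tv); 26:A/C (Tv); 31:T/C (Ti).
Of the 4 differences, 1 transition and 3 transversions over 33 sites: P = 1/33 = 0.030303, Q = 3/33 = 0.090909.
d = −0.5·ln(0.848485) − 0.25·ln(0.818182) = −0.5·(-0.164303) − 0.25·(-0.200670) = 0.1323.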